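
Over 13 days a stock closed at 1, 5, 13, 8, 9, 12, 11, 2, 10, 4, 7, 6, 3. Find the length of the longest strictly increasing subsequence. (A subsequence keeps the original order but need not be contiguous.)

Track the smallest tail for each achievable length (strict):
1 → extends → [1]
5 → extends → [1, 5]
13 → extends → [1, 5, 13]
8 → replaces 13 → [1, 5, 8]
9 → extends → [1, 5, 8, 9]
12 → extends → [1, 5, 8, 9, 12]
11 → replaces 12 → [1, 5, 8, 9, 11]
2 → replaces 5 → [1, 2, 8, 9, 11]
10 → replaces 11 → [1, 2, 8, 9, 10]
4 → replaces 8 → [1, 2, 4, 9, 10]
7 → replaces 9 → [1, 2, 4, 7, 10]
6 → replaces 7 → [1, 2, 4, 6, 10]
3 → replaces 4 → [1, 2, 3, 6, 10]
Five tails, so the longest strictly increasing subsequence has length 5 (e.g. 1, 5, 8, 9, 12).

5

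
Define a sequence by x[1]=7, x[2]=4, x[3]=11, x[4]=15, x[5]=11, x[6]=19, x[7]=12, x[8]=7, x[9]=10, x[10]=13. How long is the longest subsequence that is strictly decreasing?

3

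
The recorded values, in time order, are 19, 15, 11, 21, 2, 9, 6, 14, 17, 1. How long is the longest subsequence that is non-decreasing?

Track the smallest tail for each achievable length (allowing ties):
19 → extends → [19]
15 → replaces 19 → [15]
11 → replaces 15 → [11]
21 → extends → [11, 21]
2 → replaces 11 → [2, 21]
9 → replaces 21 → [2, 9]
6 → replaces 9 → [2, 6]
14 → extends → [2, 6, 14]
17 → extends → [2, 6, 14, 17]
1 → replaces 2 → [1, 6, 14, 17]
Four tails, so the longest non-decreasing subsequence has length 4 (e.g. 2, 9, 14, 17).

4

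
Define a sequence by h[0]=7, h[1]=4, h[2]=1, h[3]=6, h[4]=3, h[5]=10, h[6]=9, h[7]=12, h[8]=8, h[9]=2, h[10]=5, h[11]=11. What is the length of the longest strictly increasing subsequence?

4

Let dp[i] be the length of the longest such subsequence ending at index i:
i:      0  1  2  3  4  5  6  7  8  9 10 11
h[i]:   7  4  1  6  3 10  9 12  8  2  5 11
dp:     1  1  1  2  2  3  3  4  3  2  3  4
Maximum dp value is 4.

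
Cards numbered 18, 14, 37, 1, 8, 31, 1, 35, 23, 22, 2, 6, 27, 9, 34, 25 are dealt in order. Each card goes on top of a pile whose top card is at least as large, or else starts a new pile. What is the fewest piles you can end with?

The minimum number of non-increasing subsequences covering a sequence equals the length of its longest strictly increasing subsequence.
LIS length is 5 (e.g. 1, 8, 23, 27, 34), so 5 piles are needed.

5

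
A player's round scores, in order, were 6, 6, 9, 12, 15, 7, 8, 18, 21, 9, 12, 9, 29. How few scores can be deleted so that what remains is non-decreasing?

Fewest deletions = n − (longest non-decreasing subsequence).
i:      1  2  3  4  5  6  7  8  9 10 11 12 13
a[i]:   6  6  9 12 15  7  8 18 21  9 12  9 29
dp:     1  2  3  4  5  3  4  6  7  5  6  6  8
max dp = 8, so deletions = 13 − 8 = 5.

5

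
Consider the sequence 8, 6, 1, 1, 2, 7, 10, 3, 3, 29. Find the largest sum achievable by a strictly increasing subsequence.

Let S[i] be the best sum of a strictly increasing subsequence ending at i:
i:      1  2  3  4  5  6  7  8  9 10
a[i]:   8  6  1  1  2  7 10  3  3 29
S:      8  6  1  1  3 13 23  6  6 52
Maximum is 52 (e.g. 6 + 7 + 10 + 29).

52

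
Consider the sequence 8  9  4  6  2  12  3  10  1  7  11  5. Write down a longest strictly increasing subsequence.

8, 9, 10, 11

Patience tails give the LIS length; then backtrack through the dp parents:
8 → extends → [8]
9 → extends → [8, 9]
4 → replaces 8 → [4, 9]
6 → replaces 9 → [4, 6]
2 → replaces 4 → [2, 6]
12 → extends → [2, 6, 12]
3 → replaces 6 → [2, 3, 12]
10 → replaces 12 → [2, 3, 10]
1 → replaces 2 → [1, 3, 10]
7 → replaces 10 → [1, 3, 7]
11 → extends → [1, 3, 7, 11]
5 → replaces 7 → [1, 3, 5, 11]
Length 4; one witness is 8, 9, 10, 11.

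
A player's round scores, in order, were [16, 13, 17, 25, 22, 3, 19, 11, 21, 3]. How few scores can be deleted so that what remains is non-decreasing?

6

Fewest deletions = n − (longest non-decreasing subsequence).
i:      1  2  3  4  5  6  7  8  9 10
a[i]:  16 13 17 25 22  3 19 11 21  3
dp:     1  1  2  3  3  1  3  2  4  2
max dp = 4, so deletions = 10 − 4 = 6.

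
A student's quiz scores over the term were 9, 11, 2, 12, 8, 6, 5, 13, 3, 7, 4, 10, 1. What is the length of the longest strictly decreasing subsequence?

Negate each value so 'decreasing' becomes 'increasing', then run patience tails on the negated sequence:
-9 → extends → [-9]
-11 → replaces -9 → [-11]
-2 → extends → [-11, -2]
-12 → replaces -11 → [-12, -2]
-8 → replaces -2 → [-12, -8]
-6 → extends → [-12, -8, -6]
-5 → extends → [-12, -8, -6, -5]
-13 → replaces -12 → [-13, -8, -6, -5]
-3 → extends → [-13, -8, -6, -5, -3]
-7 → replaces -6 → [-13, -8, -7, -5, -3]
-4 → replaces -3 → [-13, -8, -7, -5, -4]
-10 → replaces -8 → [-13, -10, -7, -5, -4]
-1 → extends → [-13, -10, -7, -5, -4, -1]
Six tails, so the longest strictly decreasing subsequence of the original has length 6.

6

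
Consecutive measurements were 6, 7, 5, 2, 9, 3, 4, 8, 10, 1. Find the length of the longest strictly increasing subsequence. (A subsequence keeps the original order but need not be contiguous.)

5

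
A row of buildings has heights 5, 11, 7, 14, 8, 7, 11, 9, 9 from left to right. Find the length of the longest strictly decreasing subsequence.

3

Let dp[i] be the longest strictly decreasing subsequence ending at i:
i:      1  2  3  4  5  6  7  8  9
a[i]:   5 11  7 14  8  7 11  9  9
dp:     1  1  2  1  2  3  2  3  3
Maximum is 3.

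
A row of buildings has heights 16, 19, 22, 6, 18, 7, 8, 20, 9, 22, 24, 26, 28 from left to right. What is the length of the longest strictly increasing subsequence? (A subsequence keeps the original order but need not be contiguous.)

Let dp[i] be the length of the longest such subsequence ending at index i:
i:      1  2  3  4  5  6  7  8  9 10 11 12 13
a[i]:  16 19 22  6 18  7  8 20  9 22 24 26 28
dp:     1  2  3  1  2  2  3  4  4  5  6  7  8
Maximum dp value is 8.

8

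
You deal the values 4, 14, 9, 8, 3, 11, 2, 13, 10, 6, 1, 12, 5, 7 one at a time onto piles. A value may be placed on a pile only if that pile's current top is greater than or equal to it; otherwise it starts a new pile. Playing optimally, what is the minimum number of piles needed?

The minimum number of non-increasing subsequences covering a sequence equals the length of its longest strictly increasing subsequence.
LIS length is 4 (e.g. 4, 9, 11, 13), so 4 piles are needed.

4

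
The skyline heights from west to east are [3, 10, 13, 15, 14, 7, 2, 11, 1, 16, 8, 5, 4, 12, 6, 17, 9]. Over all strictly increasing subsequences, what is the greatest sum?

Let S[i] be the best sum of a strictly increasing subsequence ending at i:
i:      1  2  3  4  5  6  7  8  9 10 11 12 13 14 15 16 17
a[i]:   3 10 13 15 14  7  2 11  1 16  8  5  4 12  6 17  9
S:      3 13 26 41 40 10  2 24  1 57 18  8  7 36 14 74 27
Maximum is 74 (e.g. 3 + 10 + 13 + 15 + 16 + 17).

74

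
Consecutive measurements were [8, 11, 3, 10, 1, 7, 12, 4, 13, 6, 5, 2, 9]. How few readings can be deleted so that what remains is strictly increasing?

9

Fewest deletions = n − (longest strictly increasing subsequence).
i:      1  2  3  4  5  6  7  8  9 10 11 12 13
a[i]:   8 11  3 10  1  7 12  4 13  6  5  2  9
dp:     1  2  1  2  1  2  3  2  4  3  3  2  4
max dp = 4, so deletions = 13 − 4 = 9.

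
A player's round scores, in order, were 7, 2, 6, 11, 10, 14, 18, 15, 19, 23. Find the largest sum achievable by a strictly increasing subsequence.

93

Let S[i] be the best sum of a strictly increasing subsequence ending at i:
i:      1  2  3  4  5  6  7  8  9 10
a[i]:   7  2  6 11 10 14 18 15 19 23
S:      7  2  8 19 18 33 51 48 70 93
Maximum is 93 (e.g. 2 + 6 + 11 + 14 + 18 + 19 + 23).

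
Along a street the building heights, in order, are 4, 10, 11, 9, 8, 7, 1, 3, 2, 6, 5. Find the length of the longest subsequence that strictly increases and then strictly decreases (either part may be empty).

8

inc[i] = longest strictly increasing subsequence ending at i; dec[i] = longest strictly decreasing subsequence starting at i:
i:      1  2  3  4  5  6  7  8  9 10 11
a[i]:   4 10 11  9  8  7  1  3  2  6  5
inc:    1  2  3  2  2  2  1  2  2  3  3
dec:    3  6  6  5  4  3  1  2  1  2  1
Best peak at i=3 (value 11): inc=3, dec=6, length 3+6−1 = 8.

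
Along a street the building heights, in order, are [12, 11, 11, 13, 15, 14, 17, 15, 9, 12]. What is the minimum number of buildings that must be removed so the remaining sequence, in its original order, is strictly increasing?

Fewest deletions = n − (longest strictly increasing subsequence).
i:      1  2  3  4  5  6  7  8  9 10
a[i]:  12 11 11 13 15 14 17 15  9 12
dp:     1  1  1  2  3  3  4  4  1  2
max dp = 4, so deletions = 10 − 4 = 6.

6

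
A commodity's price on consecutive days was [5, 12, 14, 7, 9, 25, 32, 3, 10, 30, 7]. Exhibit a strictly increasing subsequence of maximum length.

Patience tails give the LIS length; then backtrack through the dp parents:
5 → extends → [5]
12 → extends → [5, 12]
14 → extends → [5, 12, 14]
7 → replaces 12 → [5, 7, 14]
9 → replaces 14 → [5, 7, 9]
25 → extends → [5, 7, 9, 25]
32 → extends → [5, 7, 9, 25, 32]
3 → replaces 5 → [3, 7, 9, 25, 32]
10 → replaces 25 → [3, 7, 9, 10, 32]
30 → replaces 32 → [3, 7, 9, 10, 30]
7 → already a tail → [3, 7, 9, 10, 30]
Length 5; one witness is 5, 12, 14, 25, 32.

5, 12, 14, 25, 32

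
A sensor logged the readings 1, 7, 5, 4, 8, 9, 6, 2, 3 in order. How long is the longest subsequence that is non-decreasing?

4

Track the smallest tail for each achievable length (allowing ties):
1 → extends → [1]
7 → extends → [1, 7]
5 → replaces 7 → [1, 5]
4 → replaces 5 → [1, 4]
8 → extends → [1, 4, 8]
9 → extends → [1, 4, 8, 9]
6 → replaces 8 → [1, 4, 6, 9]
2 → replaces 4 → [1, 2, 6, 9]
3 → replaces 6 → [1, 2, 3, 9]
Four tails, so the longest non-decreasing subsequence has length 4 (e.g. 1, 7, 8, 9).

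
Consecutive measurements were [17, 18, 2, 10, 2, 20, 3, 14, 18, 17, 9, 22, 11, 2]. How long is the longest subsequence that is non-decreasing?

6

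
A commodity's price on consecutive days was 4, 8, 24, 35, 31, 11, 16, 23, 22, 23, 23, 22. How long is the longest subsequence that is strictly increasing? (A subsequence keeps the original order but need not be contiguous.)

Track the smallest tail for each achievable length (strict):
4 → extends → [4]
8 → extends → [4, 8]
24 → extends → [4, 8, 24]
35 → extends → [4, 8, 24, 35]
31 → replaces 35 → [4, 8, 24, 31]
11 → replaces 24 → [4, 8, 11, 31]
16 → replaces 31 → [4, 8, 11, 16]
23 → extends → [4, 8, 11, 16, 23]
22 → replaces 23 → [4, 8, 11, 16, 22]
23 → extends → [4, 8, 11, 16, 22, 23]
23 → already a tail → [4, 8, 11, 16, 22, 23]
22 → already a tail → [4, 8, 11, 16, 22, 23]
Six tails, so the longest strictly increasing subsequence has length 6 (e.g. 4, 8, 11, 16, 22, 23).

6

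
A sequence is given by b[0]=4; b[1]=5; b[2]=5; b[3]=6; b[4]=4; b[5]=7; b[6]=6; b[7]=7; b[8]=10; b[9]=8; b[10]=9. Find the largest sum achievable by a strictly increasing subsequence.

Let S[i] be the best sum of a strictly increasing subsequence ending at i:
i:      0  1  2  3  4  5  6  7  8  9 10
b[i]:   4  5  5  6  4  7  6  7 10  8  9
S:      4  9  9 15  4 22 15 22 32 30 39
Maximum is 39 (e.g. 4 + 5 + 6 + 7 + 8 + 9).

39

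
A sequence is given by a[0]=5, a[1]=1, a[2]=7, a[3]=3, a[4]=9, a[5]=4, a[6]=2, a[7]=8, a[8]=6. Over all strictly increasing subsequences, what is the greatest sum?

Let S[i] be the best sum of a strictly increasing subsequence ending at i:
i:      0  1  2  3  4  5  6  7  8
a[i]:   5  1  7  3  9  4  2  8  6
S:      5  1 12  4 21  8  3 20 14
Maximum is 21 (e.g. 5 + 7 + 9).

21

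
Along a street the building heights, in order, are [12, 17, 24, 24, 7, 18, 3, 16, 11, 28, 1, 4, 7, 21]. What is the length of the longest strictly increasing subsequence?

4

Track the smallest tail for each achievable length (strict):
12 → extends → [12]
17 → extends → [12, 17]
24 → extends → [12, 17, 24]
24 → already a tail → [12, 17, 24]
7 → replaces 12 → [7, 17, 24]
18 → replaces 24 → [7, 17, 18]
3 → replaces 7 → [3, 17, 18]
16 → replaces 17 → [3, 16, 18]
11 → replaces 16 → [3, 11, 18]
28 → extends → [3, 11, 18, 28]
1 → replaces 3 → [1, 11, 18, 28]
4 → replaces 11 → [1, 4, 18, 28]
7 → replaces 18 → [1, 4, 7, 28]
21 → replaces 28 → [1, 4, 7, 21]
Four tails, so the longest strictly increasing subsequence has length 4 (e.g. 12, 17, 24, 28).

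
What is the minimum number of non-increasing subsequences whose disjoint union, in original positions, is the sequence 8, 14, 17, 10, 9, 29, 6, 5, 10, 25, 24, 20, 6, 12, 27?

Place each on the leftmost legal pile:
8 → new pile 1 (tops now [8])
14 → new pile 2 (tops now [8, 14])
17 → new pile 3 (tops now [8, 14, 17])
10 → pile 2 (tops now [8, 10, 17])
9 → pile 2 (tops now [8, 9, 17])
29 → new pile 4 (tops now [8, 9, 17, 29])
6 → pile 1 (tops now [6, 9, 17, 29])
5 → pile 1 (tops now [5, 9, 17, 29])
10 → pile 3 (tops now [5, 9, 10, 29])
25 → pile 4 (tops now [5, 9, 10, 25])
24 → pile 4 (tops now [5, 9, 10, 24])
20 → pile 4 (tops now [5, 9, 10, 20])
6 → pile 2 (tops now [5, 6, 10, 20])
12 → pile 4 (tops now [5, 6, 10, 12])
27 → new pile 5 (tops now [5, 6, 10, 12, 27])
Five piles.

5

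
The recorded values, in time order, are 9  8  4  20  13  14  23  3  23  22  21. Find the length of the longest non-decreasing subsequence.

Track the smallest tail for each achievable length (allowing ties):
9 → extends → [9]
8 → replaces 9 → [8]
4 → replaces 8 → [4]
20 → extends → [4, 20]
13 → replaces 20 → [4, 13]
14 → extends → [4, 13, 14]
23 → extends → [4, 13, 14, 23]
3 → replaces 4 → [3, 13, 14, 23]
23 → extends → [3, 13, 14, 23, 23]
22 → replaces 23 → [3, 13, 14, 22, 23]
21 → replaces 22 → [3, 13, 14, 21, 23]
Five tails, so the longest non-decreasing subsequence has length 5 (e.g. 9, 13, 14, 23, 23).

5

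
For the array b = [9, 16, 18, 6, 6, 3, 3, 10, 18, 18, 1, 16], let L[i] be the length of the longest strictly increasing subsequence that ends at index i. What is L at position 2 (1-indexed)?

2

dp[i] = 1 + max{dp[j] : j<i, b[j]<b[i]} (or 1 if no such j):
i:      1  2  3  4  5  6  7  8  9 10 11 12
b[i]:   9 16 18  6  6  3  3 10 18 18  1 16
dp:     1  2  3  1  1  1  1  2  3  3  1  3
At index 2 the value is 2.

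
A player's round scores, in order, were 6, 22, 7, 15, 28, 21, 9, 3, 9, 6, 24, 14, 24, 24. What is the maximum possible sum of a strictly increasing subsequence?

73

Let S[i] be the best sum of a strictly increasing subsequence ending at i:
i:      1  2  3  4  5  6  7  8  9 10 11 12 13 14
a[i]:   6 22  7 15 28 21  9  3  9  6 24 14 24 24
S:      6 28 13 28 56 49 22  3 22  9 73 36 73 73
Maximum is 73 (e.g. 6 + 7 + 15 + 21 + 24).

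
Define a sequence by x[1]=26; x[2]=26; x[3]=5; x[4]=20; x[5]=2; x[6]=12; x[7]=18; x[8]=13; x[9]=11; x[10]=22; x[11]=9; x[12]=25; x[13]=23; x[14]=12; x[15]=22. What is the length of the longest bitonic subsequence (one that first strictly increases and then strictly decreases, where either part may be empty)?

inc[i] = longest strictly increasing subsequence ending at i; dec[i] = longest strictly decreasing subsequence starting at i:
i:      1  2  3  4  5  6  7  8  9 10 11 12 13 14 15
x[i]:  26 26  5 20  2 12 18 13 11 22  9 25 23 12 22
inc:    1  1  1  2  1  2  3  3  2  4  2  5  5  3  4
dec:    6  6  2  5  1  3  4  3  2  2  1  3  2  1  1
Best peak at i=12 (value 25): inc=5, dec=3, length 5+3−1 = 7.

7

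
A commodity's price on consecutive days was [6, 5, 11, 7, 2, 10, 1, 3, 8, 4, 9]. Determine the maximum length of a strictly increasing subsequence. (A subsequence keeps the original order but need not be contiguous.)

4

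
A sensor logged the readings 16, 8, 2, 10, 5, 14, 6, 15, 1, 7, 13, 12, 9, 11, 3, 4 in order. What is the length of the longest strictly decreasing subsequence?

6

Let dp[i] be the longest strictly decreasing subsequence ending at i:
i:      1  2  3  4  5  6  7  8  9 10 11 12 13 14 15 16
a[i]:  16  8  2 10  5 14  6 15  1  7 13 12  9 11  3  4
dp:     1  2  3  2  3  2  3  2  4  3  3  4  5  5  6  6
Maximum is 6.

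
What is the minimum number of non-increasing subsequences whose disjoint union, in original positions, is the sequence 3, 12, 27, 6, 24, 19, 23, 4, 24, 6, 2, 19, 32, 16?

6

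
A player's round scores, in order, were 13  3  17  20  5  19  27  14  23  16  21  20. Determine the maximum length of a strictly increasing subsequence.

5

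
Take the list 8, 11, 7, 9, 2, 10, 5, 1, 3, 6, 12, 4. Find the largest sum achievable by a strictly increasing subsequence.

39

Let S[i] be the best sum of a strictly increasing subsequence ending at i:
i:      1  2  3  4  5  6  7  8  9 10 11 12
a[i]:   8 11  7  9  2 10  5  1  3  6 12  4
S:      8 19  7 17  2 27  7  1  5 13 39  9
Maximum is 39 (e.g. 8 + 9 + 10 + 12).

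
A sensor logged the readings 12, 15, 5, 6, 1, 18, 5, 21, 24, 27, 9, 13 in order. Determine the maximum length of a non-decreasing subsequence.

Track the smallest tail for each achievable length (allowing ties):
12 → extends → [12]
15 → extends → [12, 15]
5 → replaces 12 → [5, 15]
6 → replaces 15 → [5, 6]
1 → replaces 5 → [1, 6]
18 → extends → [1, 6, 18]
5 → replaces 6 → [1, 5, 18]
21 → extends → [1, 5, 18, 21]
24 → extends → [1, 5, 18, 21, 24]
27 → extends → [1, 5, 18, 21, 24, 27]
9 → replaces 18 → [1, 5, 9, 21, 24, 27]
13 → replaces 21 → [1, 5, 9, 13, 24, 27]
Six tails, so the longest non-decreasing subsequence has length 6 (e.g. 12, 15, 18, 21, 24, 27).

6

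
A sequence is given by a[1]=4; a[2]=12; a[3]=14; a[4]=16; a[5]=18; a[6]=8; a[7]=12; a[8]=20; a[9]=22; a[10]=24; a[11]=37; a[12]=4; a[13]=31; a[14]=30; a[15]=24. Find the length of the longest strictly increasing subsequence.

9

Track the smallest tail for each achievable length (strict):
4 → extends → [4]
12 → extends → [4, 12]
14 → extends → [4, 12, 14]
16 → extends → [4, 12, 14, 16]
18 → extends → [4, 12, 14, 16, 18]
8 → replaces 12 → [4, 8, 14, 16, 18]
12 → replaces 14 → [4, 8, 12, 16, 18]
20 → extends → [4, 8, 12, 16, 18, 20]
22 → extends → [4, 8, 12, 16, 18, 20, 22]
24 → extends → [4, 8, 12, 16, 18, 20, 22, 24]
37 → extends → [4, 8, 12, 16, 18, 20, 22, 24, 37]
4 → already a tail → [4, 8, 12, 16, 18, 20, 22, 24, 37]
31 → replaces 37 → [4, 8, 12, 16, 18, 20, 22, 24, 31]
30 → replaces 31 → [4, 8, 12, 16, 18, 20, 22, 24, 30]
24 → already a tail → [4, 8, 12, 16, 18, 20, 22, 24, 30]
Nine tails, so the longest strictly increasing subsequence has length 9 (e.g. 4, 12, 14, 16, 18, 20, 22, 24, 37).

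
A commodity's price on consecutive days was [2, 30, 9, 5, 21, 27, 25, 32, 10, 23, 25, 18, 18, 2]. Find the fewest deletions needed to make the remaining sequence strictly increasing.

Fewest deletions = n − (longest strictly increasing subsequence).
Patience tails:
2 → extends → [2]
30 → extends → [2, 30]
9 → replaces 30 → [2, 9]
5 → replaces 9 → [2, 5]
21 → extends → [2, 5, 21]
27 → extends → [2, 5, 21, 27]
25 → replaces 27 → [2, 5, 21, 25]
32 → extends → [2, 5, 21, 25, 32]
10 → replaces 21 → [2, 5, 10, 25, 32]
23 → replaces 25 → [2, 5, 10, 23, 32]
25 → replaces 32 → [2, 5, 10, 23, 25]
18 → replaces 23 → [2, 5, 10, 18, 25]
18 → already a tail → [2, 5, 10, 18, 25]
2 → already a tail → [2, 5, 10, 18, 25]
Longest strictly increasing subsequence has length 5, so deletions = 14 − 5 = 9.

9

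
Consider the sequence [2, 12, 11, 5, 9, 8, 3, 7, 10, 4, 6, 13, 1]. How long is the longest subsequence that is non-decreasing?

5

Track the smallest tail for each achievable length (allowing ties):
2 → extends → [2]
12 → extends → [2, 12]
11 → replaces 12 → [2, 11]
5 → replaces 11 → [2, 5]
9 → extends → [2, 5, 9]
8 → replaces 9 → [2, 5, 8]
3 → replaces 5 → [2, 3, 8]
7 → replaces 8 → [2, 3, 7]
10 → extends → [2, 3, 7, 10]
4 → replaces 7 → [2, 3, 4, 10]
6 → replaces 10 → [2, 3, 4, 6]
13 → extends → [2, 3, 4, 6, 13]
1 → replaces 2 → [1, 3, 4, 6, 13]
Five tails, so the longest non-decreasing subsequence has length 5 (e.g. 2, 5, 9, 10, 13).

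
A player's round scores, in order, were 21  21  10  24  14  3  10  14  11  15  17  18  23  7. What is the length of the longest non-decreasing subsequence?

Track the smallest tail for each achievable length (allowing ties):
21 → extends → [21]
21 → extends → [21, 21]
10 → replaces 21 → [10, 21]
24 → extends → [10, 21, 24]
14 → replaces 21 → [10, 14, 24]
3 → replaces 10 → [3, 14, 24]
10 → replaces 14 → [3, 10, 24]
14 → replaces 24 → [3, 10, 14]
11 → replaces 14 → [3, 10, 11]
15 → extends → [3, 10, 11, 15]
17 → extends → [3, 10, 11, 15, 17]
18 → extends → [3, 10, 11, 15, 17, 18]
23 → extends → [3, 10, 11, 15, 17, 18, 23]
7 → replaces 10 → [3, 7, 11, 15, 17, 18, 23]
Seven tails, so the longest non-decreasing subsequence has length 7 (e.g. 10, 14, 14, 15, 17, 18, 23).

7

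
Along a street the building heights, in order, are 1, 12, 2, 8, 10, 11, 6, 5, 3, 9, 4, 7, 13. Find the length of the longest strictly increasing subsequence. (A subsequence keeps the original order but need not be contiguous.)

6

Track the smallest tail for each achievable length (strict):
1 → extends → [1]
12 → extends → [1, 12]
2 → replaces 12 → [1, 2]
8 → extends → [1, 2, 8]
10 → extends → [1, 2, 8, 10]
11 → extends → [1, 2, 8, 10, 11]
6 → replaces 8 → [1, 2, 6, 10, 11]
5 → replaces 6 → [1, 2, 5, 10, 11]
3 → replaces 5 → [1, 2, 3, 10, 11]
9 → replaces 10 → [1, 2, 3, 9, 11]
4 → replaces 9 → [1, 2, 3, 4, 11]
7 → replaces 11 → [1, 2, 3, 4, 7]
13 → extends → [1, 2, 3, 4, 7, 13]
Six tails, so the longest strictly increasing subsequence has length 6 (e.g. 1, 2, 8, 10, 11, 13).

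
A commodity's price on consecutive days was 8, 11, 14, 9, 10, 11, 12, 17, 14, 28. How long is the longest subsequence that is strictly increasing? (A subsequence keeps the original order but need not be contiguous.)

Let dp[i] be the length of the longest such subsequence ending at index i:
i:      1  2  3  4  5  6  7  8  9 10
a[i]:   8 11 14  9 10 11 12 17 14 28
dp:     1  2  3  2  3  4  5  6  6  7
Maximum dp value is 7.

7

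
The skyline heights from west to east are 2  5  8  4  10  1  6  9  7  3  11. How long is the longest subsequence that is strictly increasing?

5

Track the smallest tail for each achievable length (strict):
2 → extends → [2]
5 → extends → [2, 5]
8 → extends → [2, 5, 8]
4 → replaces 5 → [2, 4, 8]
10 → extends → [2, 4, 8, 10]
1 → replaces 2 → [1, 4, 8, 10]
6 → replaces 8 → [1, 4, 6, 10]
9 → replaces 10 → [1, 4, 6, 9]
7 → replaces 9 → [1, 4, 6, 7]
3 → replaces 4 → [1, 3, 6, 7]
11 → extends → [1, 3, 6, 7, 11]
Five tails, so the longest strictly increasing subsequence has length 5 (e.g. 2, 5, 8, 10, 11).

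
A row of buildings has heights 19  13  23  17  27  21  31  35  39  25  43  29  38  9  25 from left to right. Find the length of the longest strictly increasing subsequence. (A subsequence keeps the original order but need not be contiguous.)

7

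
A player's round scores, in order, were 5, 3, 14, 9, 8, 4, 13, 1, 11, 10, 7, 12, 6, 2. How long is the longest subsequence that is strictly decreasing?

7

Negate each value so 'decreasing' becomes 'increasing', then run patience tails on the negated sequence:
-5 → extends → [-5]
-3 → extends → [-5, -3]
-14 → replaces -5 → [-14, -3]
-9 → replaces -3 → [-14, -9]
-8 → extends → [-14, -9, -8]
-4 → extends → [-14, -9, -8, -4]
-13 → replaces -9 → [-14, -13, -8, -4]
-1 → extends → [-14, -13, -8, -4, -1]
-11 → replaces -8 → [-14, -13, -11, -4, -1]
-10 → replaces -4 → [-14, -13, -11, -10, -1]
-7 → replaces -1 → [-14, -13, -11, -10, -7]
-12 → replaces -11 → [-14, -13, -12, -10, -7]
-6 → extends → [-14, -13, -12, -10, -7, -6]
-2 → extends → [-14, -13, -12, -10, -7, -6, -2]
Seven tails, so the longest strictly decreasing subsequence of the original has length 7.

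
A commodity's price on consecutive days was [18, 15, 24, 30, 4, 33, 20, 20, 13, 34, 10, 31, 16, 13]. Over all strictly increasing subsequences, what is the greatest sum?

139

Let S[i] be the best sum of a strictly increasing subsequence ending at i:
i:       1   2   3   4   5   6   7   8   9  10  11  12  13  14
a[i]:   18  15  24  30   4  33  20  20  13  34  10  31  16  13
S:      18  15  42  72   4 105  38  38  17 139  14 103  33  27
Maximum is 139 (e.g. 18 + 24 + 30 + 33 + 34).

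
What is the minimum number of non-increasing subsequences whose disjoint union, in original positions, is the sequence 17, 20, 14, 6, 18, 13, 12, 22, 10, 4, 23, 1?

Place each on the leftmost legal pile:
17 → new pile 1 (tops now [17])
20 → new pile 2 (tops now [17, 20])
14 → pile 1 (tops now [14, 20])
6 → pile 1 (tops now [6, 20])
18 → pile 2 (tops now [6, 18])
13 → pile 2 (tops now [6, 13])
12 → pile 2 (tops now [6, 12])
22 → new pile 3 (tops now [6, 12, 22])
10 → pile 2 (tops now [6, 10, 22])
4 → pile 1 (tops now [4, 10, 22])
23 → new pile 4 (tops now [4, 10, 22, 23])
1 → pile 1 (tops now [1, 10, 22, 23])
Four piles.

4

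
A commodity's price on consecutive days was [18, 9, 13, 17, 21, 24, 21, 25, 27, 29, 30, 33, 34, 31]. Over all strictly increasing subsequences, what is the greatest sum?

262

Let S[i] be the best sum of a strictly increasing subsequence ending at i:
i:       1   2   3   4   5   6   7   8   9  10  11  12  13  14
a[i]:   18   9  13  17  21  24  21  25  27  29  30  33  34  31
S:      18   9  22  39  60  84  60 109 136 165 195 228 262 226
Maximum is 262 (e.g. 9 + 13 + 17 + 21 + 24 + 25 + 27 + 29 + 30 + 33 + 34).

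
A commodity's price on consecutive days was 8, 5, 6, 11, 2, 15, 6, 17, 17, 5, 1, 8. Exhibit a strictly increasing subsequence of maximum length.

5, 6, 11, 15, 17

Patience tails give the LIS length; then backtrack through the dp parents:
8 → extends → [8]
5 → replaces 8 → [5]
6 → extends → [5, 6]
11 → extends → [5, 6, 11]
2 → replaces 5 → [2, 6, 11]
15 → extends → [2, 6, 11, 15]
6 → already a tail → [2, 6, 11, 15]
17 → extends → [2, 6, 11, 15, 17]
17 → already a tail → [2, 6, 11, 15, 17]
5 → replaces 6 → [2, 5, 11, 15, 17]
1 → replaces 2 → [1, 5, 11, 15, 17]
8 → replaces 11 → [1, 5, 8, 15, 17]
Length 5; one witness is 5, 6, 11, 15, 17.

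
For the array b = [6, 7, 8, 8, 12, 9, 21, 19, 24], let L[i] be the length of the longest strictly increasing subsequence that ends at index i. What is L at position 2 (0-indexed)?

dp[i] = 1 + max{dp[j] : j<i, b[j]<b[i]} (or 1 if no such j):
i:      0  1  2  3  4  5  6  7  8
b[i]:   6  7  8  8 12  9 21 19 24
dp:     1  2  3  3  4  4  5  5  6
At index 2 the value is 3.

3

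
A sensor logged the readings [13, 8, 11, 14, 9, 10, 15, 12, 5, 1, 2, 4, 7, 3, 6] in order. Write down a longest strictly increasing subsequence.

Patience tails give the LIS length; then backtrack through the dp parents:
13 → extends → [13]
8 → replaces 13 → [8]
11 → extends → [8, 11]
14 → extends → [8, 11, 14]
9 → replaces 11 → [8, 9, 14]
10 → replaces 14 → [8, 9, 10]
15 → extends → [8, 9, 10, 15]
12 → replaces 15 → [8, 9, 10, 12]
5 → replaces 8 → [5, 9, 10, 12]
1 → replaces 5 → [1, 9, 10, 12]
2 → replaces 9 → [1, 2, 10, 12]
4 → replaces 10 → [1, 2, 4, 12]
7 → replaces 12 → [1, 2, 4, 7]
3 → replaces 4 → [1, 2, 3, 7]
6 → replaces 7 → [1, 2, 3, 6]
Length 4; one witness is 8, 11, 14, 15.

8, 11, 14, 15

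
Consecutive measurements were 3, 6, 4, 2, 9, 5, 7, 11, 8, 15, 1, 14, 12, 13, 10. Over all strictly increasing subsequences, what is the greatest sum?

Let S[i] be the best sum of a strictly increasing subsequence ending at i:
i:      1  2  3  4  5  6  7  8  9 10 11 12 13 14 15
a[i]:   3  6  4  2  9  5  7 11  8 15  1 14 12 13 10
S:      3  9  7  2 18 12 19 30 27 45  1 44 42 55 37
Maximum is 55 (e.g. 3 + 4 + 5 + 7 + 11 + 12 + 13).

55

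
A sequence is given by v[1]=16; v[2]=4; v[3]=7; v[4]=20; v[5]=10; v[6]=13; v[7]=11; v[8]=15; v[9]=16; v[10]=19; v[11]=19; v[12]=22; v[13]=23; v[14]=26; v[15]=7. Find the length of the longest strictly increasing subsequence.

Let dp[i] be the length of the longest such subsequence ending at index i:
i:      1  2  3  4  5  6  7  8  9 10 11 12 13 14 15
v[i]:  16  4  7 20 10 13 11 15 16 19 19 22 23 26  7
dp:     1  1  2  3  3  4  4  5  6  7  7  8  9 10  2
Maximum dp value is 10.

10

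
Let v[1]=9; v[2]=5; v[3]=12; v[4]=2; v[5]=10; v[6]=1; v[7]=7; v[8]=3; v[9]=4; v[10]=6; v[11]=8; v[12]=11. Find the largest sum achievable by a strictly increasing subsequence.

Let S[i] be the best sum of a strictly increasing subsequence ending at i:
i:      1  2  3  4  5  6  7  8  9 10 11 12
v[i]:   9  5 12  2 10  1  7  3  4  6  8 11
S:      9  5 21  2 19  1 12  5  9 15 23 34
Maximum is 34 (e.g. 2 + 3 + 4 + 6 + 8 + 11).

34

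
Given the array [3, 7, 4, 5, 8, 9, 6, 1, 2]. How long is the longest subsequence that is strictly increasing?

Let dp[i] be the length of the longest such subsequence ending at index i:
i:     1 2 3 4 5 6 7 8 9
a[i]:  3 7 4 5 8 9 6 1 2
dp:    1 2 2 3 4 5 4 1 2
Maximum dp value is 5.

5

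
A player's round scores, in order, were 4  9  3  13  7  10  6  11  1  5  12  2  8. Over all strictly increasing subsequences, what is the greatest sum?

46

Let S[i] be the best sum of a strictly increasing subsequence ending at i:
i:      1  2  3  4  5  6  7  8  9 10 11 12 13
a[i]:   4  9  3 13  7 10  6 11  1  5 12  2  8
S:      4 13  3 26 11 23 10 34  1  9 46  3 19
Maximum is 46 (e.g. 4 + 9 + 10 + 11 + 12).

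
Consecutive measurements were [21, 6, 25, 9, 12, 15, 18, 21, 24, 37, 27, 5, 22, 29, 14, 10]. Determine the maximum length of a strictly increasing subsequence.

9

Let dp[i] be the length of the longest such subsequence ending at index i:
i:      1  2  3  4  5  6  7  8  9 10 11 12 13 14 15 16
a[i]:  21  6 25  9 12 15 18 21 24 37 27  5 22 29 14 10
dp:     1  1  2  2  3  4  5  6  7  8  8  1  7  9  4  3
Maximum dp value is 9.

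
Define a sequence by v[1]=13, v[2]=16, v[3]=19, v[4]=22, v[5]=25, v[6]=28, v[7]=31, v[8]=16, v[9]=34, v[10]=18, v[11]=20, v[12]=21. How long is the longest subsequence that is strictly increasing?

8

Track the smallest tail for each achievable length (strict):
13 → extends → [13]
16 → extends → [13, 16]
19 → extends → [13, 16, 19]
22 → extends → [13, 16, 19, 22]
25 → extends → [13, 16, 19, 22, 25]
28 → extends → [13, 16, 19, 22, 25, 28]
31 → extends → [13, 16, 19, 22, 25, 28, 31]
16 → already a tail → [13, 16, 19, 22, 25, 28, 31]
34 → extends → [13, 16, 19, 22, 25, 28, 31, 34]
18 → replaces 19 → [13, 16, 18, 22, 25, 28, 31, 34]
20 → replaces 22 → [13, 16, 18, 20, 25, 28, 31, 34]
21 → replaces 25 → [13, 16, 18, 20, 21, 28, 31, 34]
Eight tails, so the longest strictly increasing subsequence has length 8 (e.g. 13, 16, 19, 22, 25, 28, 31, 34).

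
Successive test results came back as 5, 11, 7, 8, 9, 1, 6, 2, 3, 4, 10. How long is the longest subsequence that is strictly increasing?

Let dp[i] be the length of the longest such subsequence ending at index i:
i:      1  2  3  4  5  6  7  8  9 10 11
a[i]:   5 11  7  8  9  1  6  2  3  4 10
dp:     1  2  2  3  4  1  2  2  3  4  5
Maximum dp value is 5.

5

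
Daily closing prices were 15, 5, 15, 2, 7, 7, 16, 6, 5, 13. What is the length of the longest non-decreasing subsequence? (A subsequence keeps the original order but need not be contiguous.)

4

Track the smallest tail for each achievable length (allowing ties):
15 → extends → [15]
5 → replaces 15 → [5]
15 → extends → [5, 15]
2 → replaces 5 → [2, 15]
7 → replaces 15 → [2, 7]
7 → extends → [2, 7, 7]
16 → extends → [2, 7, 7, 16]
6 → replaces 7 → [2, 6, 7, 16]
5 → replaces 6 → [2, 5, 7, 16]
13 → replaces 16 → [2, 5, 7, 13]
Four tails, so the longest non-decreasing subsequence has length 4 (e.g. 5, 7, 7, 16).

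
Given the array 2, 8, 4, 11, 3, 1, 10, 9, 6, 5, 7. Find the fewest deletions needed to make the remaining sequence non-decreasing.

Fewest deletions = n − (longest non-decreasing subsequence).
Patience tails:
2 → extends → [2]
8 → extends → [2, 8]
4 → replaces 8 → [2, 4]
11 → extends → [2, 4, 11]
3 → replaces 4 → [2, 3, 11]
1 → replaces 2 → [1, 3, 11]
10 → replaces 11 → [1, 3, 10]
9 → replaces 10 → [1, 3, 9]
6 → replaces 9 → [1, 3, 6]
5 → replaces 6 → [1, 3, 5]
7 → extends → [1, 3, 5, 7]
Longest non-decreasing subsequence has length 4, so deletions = 11 − 4 = 7.

7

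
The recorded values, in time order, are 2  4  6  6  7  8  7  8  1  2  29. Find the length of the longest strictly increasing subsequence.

6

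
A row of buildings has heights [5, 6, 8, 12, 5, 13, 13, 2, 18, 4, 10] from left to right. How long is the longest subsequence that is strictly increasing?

Track the smallest tail for each achievable length (strict):
5 → extends → [5]
6 → extends → [5, 6]
8 → extends → [5, 6, 8]
12 → extends → [5, 6, 8, 12]
5 → already a tail → [5, 6, 8, 12]
13 → extends → [5, 6, 8, 12, 13]
13 → already a tail → [5, 6, 8, 12, 13]
2 → replaces 5 → [2, 6, 8, 12, 13]
18 → extends → [2, 6, 8, 12, 13, 18]
4 → replaces 6 → [2, 4, 8, 12, 13, 18]
10 → replaces 12 → [2, 4, 8, 10, 13, 18]
Six tails, so the longest strictly increasing subsequence has length 6 (e.g. 5, 6, 8, 12, 13, 18).

6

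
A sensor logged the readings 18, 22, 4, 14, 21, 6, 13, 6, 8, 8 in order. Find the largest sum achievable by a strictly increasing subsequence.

40

Let S[i] be the best sum of a strictly increasing subsequence ending at i:
i:      1  2  3  4  5  6  7  8  9 10
a[i]:  18 22  4 14 21  6 13  6  8  8
S:     18 40  4 18 39 10 23 10 18 18
Maximum is 40 (e.g. 18 + 22).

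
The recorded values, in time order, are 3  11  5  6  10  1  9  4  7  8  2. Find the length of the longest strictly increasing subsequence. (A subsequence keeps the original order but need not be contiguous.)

5

Let dp[i] be the length of the longest such subsequence ending at index i:
i:      1  2  3  4  5  6  7  8  9 10 11
a[i]:   3 11  5  6 10  1  9  4  7  8  2
dp:     1  2  2  3  4  1  4  2  4  5  2
Maximum dp value is 5.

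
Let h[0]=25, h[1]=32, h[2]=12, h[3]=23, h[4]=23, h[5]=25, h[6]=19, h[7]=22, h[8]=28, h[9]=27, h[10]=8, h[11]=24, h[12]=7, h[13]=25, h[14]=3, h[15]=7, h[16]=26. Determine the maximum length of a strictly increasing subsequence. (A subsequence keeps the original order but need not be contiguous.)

6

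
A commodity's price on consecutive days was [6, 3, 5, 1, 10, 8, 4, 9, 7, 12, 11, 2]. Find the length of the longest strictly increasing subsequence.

5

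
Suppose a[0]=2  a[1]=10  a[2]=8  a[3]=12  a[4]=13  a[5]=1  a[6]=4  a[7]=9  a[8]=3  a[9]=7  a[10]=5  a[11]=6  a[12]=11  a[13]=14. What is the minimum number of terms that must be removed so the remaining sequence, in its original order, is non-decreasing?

8

Fewest deletions = n − (longest non-decreasing subsequence).
Patience tails:
2 → extends → [2]
10 → extends → [2, 10]
8 → replaces 10 → [2, 8]
12 → extends → [2, 8, 12]
13 → extends → [2, 8, 12, 13]
1 → replaces 2 → [1, 8, 12, 13]
4 → replaces 8 → [1, 4, 12, 13]
9 → replaces 12 → [1, 4, 9, 13]
3 → replaces 4 → [1, 3, 9, 13]
7 → replaces 9 → [1, 3, 7, 13]
5 → replaces 7 → [1, 3, 5, 13]
6 → replaces 13 → [1, 3, 5, 6]
11 → extends → [1, 3, 5, 6, 11]
14 → extends → [1, 3, 5, 6, 11, 14]
Longest non-decreasing subsequence has length 6, so deletions = 14 − 6 = 8.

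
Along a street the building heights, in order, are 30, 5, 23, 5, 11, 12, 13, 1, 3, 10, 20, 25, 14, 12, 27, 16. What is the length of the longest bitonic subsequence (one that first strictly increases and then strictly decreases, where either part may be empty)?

8

inc[i] = longest strictly increasing subsequence ending at i; dec[i] = longest strictly decreasing subsequence starting at i:
i:      1  2  3  4  5  6  7  8  9 10 11 12 13 14 15 16
a[i]:  30  5 23  5 11 12 13  1  3 10 20 25 14 12 27 16
inc:    1  1  2  1  2  3  4  1  2  3  5  6  5  4  7  6
dec:    5  2  4  2  2  2  2  1  1  1  3  3  2  1  2  1
Best peak at i=12 (value 25): inc=6, dec=3, length 6+3−1 = 8.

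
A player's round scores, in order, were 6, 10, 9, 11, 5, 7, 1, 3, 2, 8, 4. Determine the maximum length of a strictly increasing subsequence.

3

Let dp[i] be the length of the longest such subsequence ending at index i:
i:      1  2  3  4  5  6  7  8  9 10 11
a[i]:   6 10  9 11  5  7  1  3  2  8  4
dp:     1  2  2  3  1  2  1  2  2  3  3
Maximum dp value is 3.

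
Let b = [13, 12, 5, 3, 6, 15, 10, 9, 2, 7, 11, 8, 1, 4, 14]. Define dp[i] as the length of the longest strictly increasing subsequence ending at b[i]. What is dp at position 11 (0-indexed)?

dp[i] = 1 + max{dp[j] : j<i, b[j]<b[i]} (or 1 if no such j):
i:      0  1  2  3  4  5  6  7  8  9 10 11 12 13 14
b[i]:  13 12  5  3  6 15 10  9  2  7 11  8  1  4 14
dp:     1  1  1  1  2  3  3  3  1  3  4  4  1  2  5
At index 11 the value is 4.

4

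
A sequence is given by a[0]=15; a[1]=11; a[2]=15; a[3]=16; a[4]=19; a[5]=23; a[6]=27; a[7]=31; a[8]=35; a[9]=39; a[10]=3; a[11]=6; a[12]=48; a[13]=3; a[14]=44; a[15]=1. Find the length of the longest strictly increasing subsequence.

Let dp[i] be the length of the longest such subsequence ending at index i:
i:      0  1  2  3  4  5  6  7  8  9 10 11 12 13 14 15
a[i]:  15 11 15 16 19 23 27 31 35 39  3  6 48  3 44  1
dp:     1  1  2  3  4  5  6  7  8  9  1  2 10  1 10  1
Maximum dp value is 10.

10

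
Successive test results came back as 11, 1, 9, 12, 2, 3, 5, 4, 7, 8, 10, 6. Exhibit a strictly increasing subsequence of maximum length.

Patience tails give the LIS length; then backtrack through the dp parents:
11 → extends → [11]
1 → replaces 11 → [1]
9 → extends → [1, 9]
12 → extends → [1, 9, 12]
2 → replaces 9 → [1, 2, 12]
3 → replaces 12 → [1, 2, 3]
5 → extends → [1, 2, 3, 5]
4 → replaces 5 → [1, 2, 3, 4]
7 → extends → [1, 2, 3, 4, 7]
8 → extends → [1, 2, 3, 4, 7, 8]
10 → extends → [1, 2, 3, 4, 7, 8, 10]
6 → replaces 7 → [1, 2, 3, 4, 6, 8, 10]
Length 7; one witness is 1, 2, 3, 5, 7, 8, 10.

1, 2, 3, 5, 7, 8, 10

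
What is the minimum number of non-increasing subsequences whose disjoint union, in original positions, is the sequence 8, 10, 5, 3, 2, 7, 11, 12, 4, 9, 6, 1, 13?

5

Place each on the leftmost legal pile:
8 → new pile 1 (tops now [8])
10 → new pile 2 (tops now [8, 10])
5 → pile 1 (tops now [5, 10])
3 → pile 1 (tops now [3, 10])
2 → pile 1 (tops now [2, 10])
7 → pile 2 (tops now [2, 7])
11 → new pile 3 (tops now [2, 7, 11])
12 → new pile 4 (tops now [2, 7, 11, 12])
4 → pile 2 (tops now [2, 4, 11, 12])
9 → pile 3 (tops now [2, 4, 9, 12])
6 → pile 3 (tops now [2, 4, 6, 12])
1 → pile 1 (tops now [1, 4, 6, 12])
13 → new pile 5 (tops now [1, 4, 6, 12, 13])
Five piles.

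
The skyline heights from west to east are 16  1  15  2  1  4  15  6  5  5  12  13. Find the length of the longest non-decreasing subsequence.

Track the smallest tail for each achievable length (allowing ties):
16 → extends → [16]
1 → replaces 16 → [1]
15 → extends → [1, 15]
2 → replaces 15 → [1, 2]
1 → replaces 2 → [1, 1]
4 → extends → [1, 1, 4]
15 → extends → [1, 1, 4, 15]
6 → replaces 15 → [1, 1, 4, 6]
5 → replaces 6 → [1, 1, 4, 5]
5 → extends → [1, 1, 4, 5, 5]
12 → extends → [1, 1, 4, 5, 5, 12]
13 → extends → [1, 1, 4, 5, 5, 12, 13]
Seven tails, so the longest non-decreasing subsequence has length 7 (e.g. 1, 2, 4, 5, 5, 12, 13).

7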